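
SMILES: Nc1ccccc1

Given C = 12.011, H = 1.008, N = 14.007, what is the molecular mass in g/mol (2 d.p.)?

93.13

Molecular formula: C6H7N.
M = 6×12.011 + 7×1.008 + 1×14.007 = 93.13 g/mol.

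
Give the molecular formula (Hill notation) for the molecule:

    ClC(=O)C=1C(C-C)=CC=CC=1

C9H9ClO

Heavy atoms from the SMILES: 9 C, 1 Cl, 1 O.
Implicit hydrogens by atom environment:
  4 × C (aromatic): 1 H each → 4
  2 × C (aromatic): no H
  1 × C: 3 H
  1 × C: 2 H
  1 × C: no H
  1 × Cl: no H
  1 × O: no H
  Total hydrogens = 9.
Molecular formula: C9H9ClO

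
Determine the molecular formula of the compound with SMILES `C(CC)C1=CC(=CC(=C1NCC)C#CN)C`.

C14H20N2

Heavy atoms from the SMILES: 14 C, 2 N.
Implicit hydrogens by atom environment:
  4 × C (aromatic): no H
  3 × C: 3 H each → 9
  3 × C: 2 H each → 6
  2 × C (aromatic): 1 H each → 2
  2 × C: no H
  1 × N: 2 H
  1 × N: 1 H
  Total hydrogens = 20.
Molecular formula: C14H20N2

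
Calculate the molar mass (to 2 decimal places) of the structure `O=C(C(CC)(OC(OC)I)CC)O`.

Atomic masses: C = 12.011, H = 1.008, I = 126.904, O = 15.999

302.11

Molecular formula: C8H15IO4.
M = 8×12.011 + 15×1.008 + 1×126.904 + 4×15.999 = 302.11 g/mol.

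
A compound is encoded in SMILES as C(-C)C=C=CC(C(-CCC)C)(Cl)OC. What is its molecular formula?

C12H21ClO

Heavy atoms from the SMILES: 12 C, 1 Cl, 1 O.
Implicit hydrogens by atom environment:
  4 × C: 3 H each → 12
  3 × C: 2 H each → 6
  3 × C: 1 H each → 3
  2 × C: no H
  1 × Cl: no H
  1 × O: no H
  Total hydrogens = 21.
Molecular formula: C12H21ClO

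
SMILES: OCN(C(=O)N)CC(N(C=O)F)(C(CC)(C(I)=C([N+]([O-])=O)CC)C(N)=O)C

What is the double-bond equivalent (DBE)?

5

Molecular formula from the SMILES: C14H23FIN5O6.
DoU = (2C + 2 + N − H − X)/2 = (2·14 + 2 + 5 − 23 − 2)/2 = 10/2 = 5.
(Structurally: 0 ring(s) + 5 π bond(s) = 5.)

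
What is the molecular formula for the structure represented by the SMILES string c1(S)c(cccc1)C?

C7H8S

Heavy atoms from the SMILES: 7 C, 1 S.
Implicit hydrogens by atom environment:
  4 × C (aromatic): 1 H each → 4
  2 × C (aromatic): no H
  1 × C: 3 H
  1 × S: 1 H
  Total hydrogens = 8.
Molecular formula: C7H8S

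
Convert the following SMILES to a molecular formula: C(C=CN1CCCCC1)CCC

C11H21N

Heavy atoms from the SMILES: 11 C, 1 N.
Implicit hydrogens by atom environment:
  8 × C: 2 H each → 16
  2 × C: 1 H each → 2
  1 × C: 3 H
  1 × N: no H
  Total hydrogens = 21.
Molecular formula: C11H21N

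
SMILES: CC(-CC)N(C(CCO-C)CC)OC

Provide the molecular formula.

Heavy atoms from the SMILES: 11 C, 1 N, 2 O.
Implicit hydrogens by atom environment:
  5 × C: 3 H each → 15
  4 × C: 2 H each → 8
  2 × C: 1 H each → 2
  2 × O: no H
  1 × N: no H
  Total hydrogens = 25.
Molecular formula: C11H25NO2

C11H25NO2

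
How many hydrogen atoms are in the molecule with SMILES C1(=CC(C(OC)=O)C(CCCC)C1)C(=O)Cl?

17

Hydrogens are implicit in SMILES; fill each atom to its normal valence:
  4 × C: 2 H each → 8
  3 × C: 1 H each → 3
  3 × C: no H
  3 × O: no H
  2 × C: 3 H each → 6
  1 × Cl: no H
  Total hydrogens = 17.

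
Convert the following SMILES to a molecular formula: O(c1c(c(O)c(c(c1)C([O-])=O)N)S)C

C8H8NO4S-

Heavy atoms from the SMILES: 8 C, 1 N, 4 O, 1 S.
Implicit hydrogens by atom environment:
  5 × C (aromatic): no H
  2 × O: no H
  1 × C: 3 H
  1 × C (aromatic): 1 H
  1 × C: no H
  1 × N: 2 H
  1 × O: 1 H
  1 × O (charge -1): no H
  1 × S: 1 H
  Total hydrogens = 8.
Net charge -1.
Molecular formula: C8H8NO4S-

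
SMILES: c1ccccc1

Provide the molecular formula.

C6H6

Heavy atoms from the SMILES: 6 C.
Implicit hydrogens by atom environment:
  6 × C (aromatic): 1 H each → 6
  Total hydrogens = 6.
Molecular formula: C6H6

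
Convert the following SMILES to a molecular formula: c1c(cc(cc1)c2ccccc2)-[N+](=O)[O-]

C12H9NO2

Heavy atoms from the SMILES: 12 C, 1 N, 2 O.
Implicit hydrogens by atom environment:
  9 × C (aromatic): 1 H each → 9
  3 × C (aromatic): no H
  1 × N (charge +1): no H
  1 × O: no H
  1 × O (charge -1): no H
  Total hydrogens = 9.
Molecular formula: C12H9NO2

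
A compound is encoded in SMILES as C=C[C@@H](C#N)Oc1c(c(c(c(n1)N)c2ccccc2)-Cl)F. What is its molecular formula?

C15H11ClFN3O

Heavy atoms from the SMILES: 15 C, 1 Cl, 1 F, 3 N, 1 O.
Implicit hydrogens by atom environment:
  6 × C (aromatic): no H
  5 × C (aromatic): 1 H each → 5
  2 × C: 1 H each → 2
  1 × C: 2 H
  1 × C: no H
  1 × Cl: no H
  1 × F: no H
  1 × N: 2 H
  1 × N (aromatic): no H
  1 × N: no H
  1 × O: no H
  Total hydrogens = 11.
Molecular formula: C15H11ClFN3O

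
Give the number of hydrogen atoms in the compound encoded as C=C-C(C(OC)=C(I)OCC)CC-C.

Hydrogens are implicit in SMILES; fill each atom to its normal valence:
  4 × C: 2 H each → 8
  3 × C: 3 H each → 9
  2 × C: 1 H each → 2
  2 × C: no H
  2 × O: no H
  1 × I: no H
  Total hydrogens = 19.

19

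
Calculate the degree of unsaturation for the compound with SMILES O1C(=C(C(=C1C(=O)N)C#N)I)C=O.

Molecular formula from the SMILES: C7H3IN2O3.
DoU = (2C + 2 + N − H − X)/2 = (2·7 + 2 + 2 − 3 − 1)/2 = 14/2 = 7.
(Structurally: 1 ring(s) + 6 π bond(s) = 7.)

7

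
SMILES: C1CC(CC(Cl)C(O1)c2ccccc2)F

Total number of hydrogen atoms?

Hydrogens are implicit in SMILES; fill each atom to its normal valence:
  5 × C (aromatic): 1 H each → 5
  3 × C: 2 H each → 6
  3 × C: 1 H each → 3
  1 × C (aromatic): no H
  1 × Cl: no H
  1 × F: no H
  1 × O: no H
  Total hydrogens = 14.

14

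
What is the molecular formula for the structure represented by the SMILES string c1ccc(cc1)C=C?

Heavy atoms from the SMILES: 8 C.
Implicit hydrogens by atom environment:
  5 × C (aromatic): 1 H each → 5
  1 × C: 2 H
  1 × C: 1 H
  1 × C (aromatic): no H
  Total hydrogens = 8.
Molecular formula: C8H8

C8H8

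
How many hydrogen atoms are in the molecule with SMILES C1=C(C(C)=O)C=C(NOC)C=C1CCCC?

Hydrogens are implicit in SMILES; fill each atom to its normal valence:
  3 × C: 3 H each → 9
  3 × C: 2 H each → 6
  3 × C (aromatic): 1 H each → 3
  3 × C (aromatic): no H
  2 × O: no H
  1 × C: no H
  1 × N: 1 H
  Total hydrogens = 19.

19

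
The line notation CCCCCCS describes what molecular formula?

C6H14S

Heavy atoms from the SMILES: 6 C, 1 S.
Implicit hydrogens by atom environment:
  5 × C: 2 H each → 10
  1 × C: 3 H
  1 × S: 1 H
  Total hydrogens = 14.
Molecular formula: C6H14S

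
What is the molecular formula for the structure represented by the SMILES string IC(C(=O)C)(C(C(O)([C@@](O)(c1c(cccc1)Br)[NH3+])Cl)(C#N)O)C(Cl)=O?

C14H13BrCl2IN2O5+

Heavy atoms from the SMILES: 1 Br, 14 C, 2 Cl, 1 I, 2 N, 5 O.
Implicit hydrogens by atom environment:
  7 × C: no H
  4 × C (aromatic): 1 H each → 4
  3 × O: 1 H each → 3
  2 × C (aromatic): no H
  2 × Cl: no H
  2 × O: no H
  1 × Br: no H
  1 × C: 3 H
  1 × I: no H
  1 × N (charge +1): 3 H
  1 × N: no H
  Total hydrogens = 13.
Net charge +1.
Molecular formula: C14H13BrCl2IN2O5+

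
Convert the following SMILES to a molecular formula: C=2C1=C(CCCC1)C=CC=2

C10H12

Heavy atoms from the SMILES: 10 C.
Implicit hydrogens by atom environment:
  4 × C: 2 H each → 8
  4 × C (aromatic): 1 H each → 4
  2 × C (aromatic): no H
  Total hydrogens = 12.
Molecular formula: C10H12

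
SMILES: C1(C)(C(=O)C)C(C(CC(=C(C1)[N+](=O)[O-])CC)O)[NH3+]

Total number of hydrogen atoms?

21

Hydrogens are implicit in SMILES; fill each atom to its normal valence:
  4 × C: no H
  3 × C: 3 H each → 9
  3 × C: 2 H each → 6
  2 × C: 1 H each → 2
  2 × O: no H
  1 × N (charge +1): 3 H
  1 × N (charge +1): no H
  1 × O: 1 H
  1 × O (charge -1): no H
  Total hydrogens = 21.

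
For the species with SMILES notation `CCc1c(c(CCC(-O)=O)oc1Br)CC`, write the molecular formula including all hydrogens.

C11H15BrO3

Heavy atoms from the SMILES: 1 Br, 11 C, 3 O.
Implicit hydrogens by atom environment:
  4 × C: 2 H each → 8
  4 × C (aromatic): no H
  2 × C: 3 H each → 6
  1 × Br: no H
  1 × C: no H
  1 × O: 1 H
  1 × O (aromatic): no H
  1 × O: no H
  Total hydrogens = 15.
Molecular formula: C11H15BrO3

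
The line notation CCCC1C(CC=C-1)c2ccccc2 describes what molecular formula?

C14H18

Heavy atoms from the SMILES: 14 C.
Implicit hydrogens by atom environment:
  5 × C (aromatic): 1 H each → 5
  4 × C: 1 H each → 4
  3 × C: 2 H each → 6
  1 × C: 3 H
  1 × C (aromatic): no H
  Total hydrogens = 18.
Molecular formula: C14H18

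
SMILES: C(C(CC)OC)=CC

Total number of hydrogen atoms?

Hydrogens are implicit in SMILES; fill each atom to its normal valence:
  3 × C: 3 H each → 9
  3 × C: 1 H each → 3
  1 × C: 2 H
  1 × O: no H
  Total hydrogens = 14.

14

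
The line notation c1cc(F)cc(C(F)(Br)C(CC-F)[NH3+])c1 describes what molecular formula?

C10H12BrF3N+

Heavy atoms from the SMILES: 1 Br, 10 C, 3 F, 1 N.
Implicit hydrogens by atom environment:
  4 × C (aromatic): 1 H each → 4
  3 × F: no H
  2 × C: 2 H each → 4
  2 × C (aromatic): no H
  1 × Br: no H
  1 × C: 1 H
  1 × C: no H
  1 × N (charge +1): 3 H
  Total hydrogens = 12.
Net charge +1.
Molecular formula: C10H12BrF3N+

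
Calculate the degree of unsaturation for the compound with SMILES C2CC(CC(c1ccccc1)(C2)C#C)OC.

Molecular formula from the SMILES: C15H18O.
DoU = (2C + 2 + N − H − X)/2 = (2·15 + 2 + 0 − 18 − 0)/2 = 14/2 = 7.
(Structurally: 2 ring(s) + 5 π bond(s) = 7.)

7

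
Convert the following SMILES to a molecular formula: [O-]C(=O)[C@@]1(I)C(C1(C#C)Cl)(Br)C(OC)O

Heavy atoms from the SMILES: 1 Br, 8 C, 1 Cl, 1 I, 4 O.
Implicit hydrogens by atom environment:
  5 × C: no H
  2 × C: 1 H each → 2
  2 × O: no H
  1 × Br: no H
  1 × C: 3 H
  1 × Cl: no H
  1 × I: no H
  1 × O: 1 H
  1 × O (charge -1): no H
  Total hydrogens = 6.
Net charge -1.
Molecular formula: C8H6BrClIO4-

C8H6BrClIO4-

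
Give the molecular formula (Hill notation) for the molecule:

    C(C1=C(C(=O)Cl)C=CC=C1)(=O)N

Heavy atoms from the SMILES: 8 C, 1 Cl, 1 N, 2 O.
Implicit hydrogens by atom environment:
  4 × C (aromatic): 1 H each → 4
  2 × C (aromatic): no H
  2 × C: no H
  2 × O: no H
  1 × Cl: no H
  1 × N: 2 H
  Total hydrogens = 6.
Molecular formula: C8H6ClNO2

C8H6ClNO2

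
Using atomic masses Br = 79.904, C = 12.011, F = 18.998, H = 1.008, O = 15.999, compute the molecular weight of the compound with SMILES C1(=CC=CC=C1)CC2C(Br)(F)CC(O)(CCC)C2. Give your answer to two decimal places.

Molecular formula: C15H20BrFO.
M = 1×79.904 + 15×12.011 + 1×18.998 + 20×1.008 + 1×15.999 = 315.23 g/mol.

315.23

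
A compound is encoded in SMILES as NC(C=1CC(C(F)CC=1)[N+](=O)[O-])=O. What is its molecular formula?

C7H9FN2O3

Heavy atoms from the SMILES: 7 C, 1 F, 2 N, 3 O.
Implicit hydrogens by atom environment:
  3 × C: 1 H each → 3
  2 × C: 2 H each → 4
  2 × C: no H
  2 × O: no H
  1 × F: no H
  1 × N: 2 H
  1 × N (charge +1): no H
  1 × O (charge -1): no H
  Total hydrogens = 9.
Molecular formula: C7H9FN2O3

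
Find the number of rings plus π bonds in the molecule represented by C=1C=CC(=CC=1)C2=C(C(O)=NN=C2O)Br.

8

Molecular formula from the SMILES: C10H7BrN2O2.
DoU = (2C + 2 + N − H − X)/2 = (2·10 + 2 + 2 − 7 − 1)/2 = 16/2 = 8.
(Structurally: 2 ring(s) + 6 π bond(s) = 8.)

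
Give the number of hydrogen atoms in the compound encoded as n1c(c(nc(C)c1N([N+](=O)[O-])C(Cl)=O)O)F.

Hydrogens are implicit in SMILES; fill each atom to its normal valence:
  4 × C (aromatic): no H
  2 × N (aromatic): no H
  2 × O: no H
  1 × C: 3 H
  1 × C: no H
  1 × Cl: no H
  1 × F: no H
  1 × N: no H
  1 × N (charge +1): no H
  1 × O: 1 H
  1 × O (charge -1): no H
  Total hydrogens = 4.

4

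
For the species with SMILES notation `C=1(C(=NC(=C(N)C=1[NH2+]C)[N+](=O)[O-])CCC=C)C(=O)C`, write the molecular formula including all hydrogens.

Heavy atoms from the SMILES: 12 C, 4 N, 3 O.
Implicit hydrogens by atom environment:
  5 × C (aromatic): no H
  3 × C: 2 H each → 6
  2 × C: 3 H each → 6
  2 × O: no H
  1 × C: 1 H
  1 × C: no H
  1 × N: 2 H
  1 × N (charge +1): 2 H
  1 × N (aromatic): no H
  1 × N (charge +1): no H
  1 × O (charge -1): no H
  Total hydrogens = 17.
Net charge +1.
Molecular formula: C12H17N4O3+

C12H17N4O3+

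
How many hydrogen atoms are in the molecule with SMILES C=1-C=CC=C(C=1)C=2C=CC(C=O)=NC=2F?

8

Hydrogens are implicit in SMILES; fill each atom to its normal valence:
  7 × C (aromatic): 1 H each → 7
  4 × C (aromatic): no H
  1 × C: 1 H
  1 × F: no H
  1 × N (aromatic): no H
  1 × O: no H
  Total hydrogens = 8.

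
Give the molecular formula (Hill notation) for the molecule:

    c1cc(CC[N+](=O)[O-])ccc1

C8H9NO2

Heavy atoms from the SMILES: 8 C, 1 N, 2 O.
Implicit hydrogens by atom environment:
  5 × C (aromatic): 1 H each → 5
  2 × C: 2 H each → 4
  1 × C (aromatic): no H
  1 × N (charge +1): no H
  1 × O: no H
  1 × O (charge -1): no H
  Total hydrogens = 9.
Molecular formula: C8H9NO2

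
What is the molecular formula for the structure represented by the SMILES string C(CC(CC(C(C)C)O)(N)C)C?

C10H23NO

Heavy atoms from the SMILES: 10 C, 1 N, 1 O.
Implicit hydrogens by atom environment:
  4 × C: 3 H each → 12
  3 × C: 2 H each → 6
  2 × C: 1 H each → 2
  1 × C: no H
  1 × N: 2 H
  1 × O: 1 H
  Total hydrogens = 23.
Molecular formula: C10H23NO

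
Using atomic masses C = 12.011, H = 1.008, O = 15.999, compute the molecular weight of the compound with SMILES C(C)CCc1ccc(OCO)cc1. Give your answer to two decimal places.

Molecular formula: C11H16O2.
M = 11×12.011 + 16×1.008 + 2×15.999 = 180.25 g/mol.

180.25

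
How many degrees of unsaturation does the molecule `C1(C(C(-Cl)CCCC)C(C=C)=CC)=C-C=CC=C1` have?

Molecular formula from the SMILES: C17H23Cl.
DoU = (2C + 2 + N − H − X)/2 = (2·17 + 2 + 0 − 23 − 1)/2 = 12/2 = 6.
(Structurally: 1 ring(s) + 5 π bond(s) = 6.)

6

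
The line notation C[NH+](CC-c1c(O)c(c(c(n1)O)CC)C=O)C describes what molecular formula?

C12H19N2O3+

Heavy atoms from the SMILES: 12 C, 2 N, 3 O.
Implicit hydrogens by atom environment:
  5 × C (aromatic): no H
  3 × C: 3 H each → 9
  3 × C: 2 H each → 6
  2 × O: 1 H each → 2
  1 × C: 1 H
  1 × N (charge +1): 1 H
  1 × N (aromatic): no H
  1 × O: no H
  Total hydrogens = 19.
Net charge +1.
Molecular formula: C12H19N2O3+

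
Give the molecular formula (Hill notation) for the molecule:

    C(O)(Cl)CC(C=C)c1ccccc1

C11H13ClO

Heavy atoms from the SMILES: 11 C, 1 Cl, 1 O.
Implicit hydrogens by atom environment:
  5 × C (aromatic): 1 H each → 5
  3 × C: 1 H each → 3
  2 × C: 2 H each → 4
  1 × C (aromatic): no H
  1 × Cl: no H
  1 × O: 1 H
  Total hydrogens = 13.
Molecular formula: C11H13ClO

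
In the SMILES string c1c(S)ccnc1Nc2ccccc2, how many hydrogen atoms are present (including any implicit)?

10

Hydrogens are implicit in SMILES; fill each atom to its normal valence:
  8 × C (aromatic): 1 H each → 8
  3 × C (aromatic): no H
  1 × N: 1 H
  1 × N (aromatic): no H
  1 × S: 1 H
  Total hydrogens = 10.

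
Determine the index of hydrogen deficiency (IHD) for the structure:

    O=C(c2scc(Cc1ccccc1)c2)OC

Molecular formula from the SMILES: C13H12O2S.
DoU = (2C + 2 + N − H − X)/2 = (2·13 + 2 + 0 − 12 − 0)/2 = 16/2 = 8.
(Structurally: 2 ring(s) + 6 π bond(s) = 8.)

8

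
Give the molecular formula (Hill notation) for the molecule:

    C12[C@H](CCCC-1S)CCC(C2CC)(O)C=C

C14H24OS

Heavy atoms from the SMILES: 14 C, 1 O, 1 S.
Implicit hydrogens by atom environment:
  7 × C: 2 H each → 14
  5 × C: 1 H each → 5
  1 × C: 3 H
  1 × C: no H
  1 × O: 1 H
  1 × S: 1 H
  Total hydrogens = 24.
Molecular formula: C14H24OS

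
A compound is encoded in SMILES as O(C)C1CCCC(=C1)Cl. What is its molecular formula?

C7H11ClO

Heavy atoms from the SMILES: 7 C, 1 Cl, 1 O.
Implicit hydrogens by atom environment:
  3 × C: 2 H each → 6
  2 × C: 1 H each → 2
  1 × C: 3 H
  1 × C: no H
  1 × Cl: no H
  1 × O: no H
  Total hydrogens = 11.
Molecular formula: C7H11ClO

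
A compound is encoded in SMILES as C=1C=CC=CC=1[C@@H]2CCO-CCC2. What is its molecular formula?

C12H16O

Heavy atoms from the SMILES: 12 C, 1 O.
Implicit hydrogens by atom environment:
  5 × C: 2 H each → 10
  5 × C (aromatic): 1 H each → 5
  1 × C: 1 H
  1 × C (aromatic): no H
  1 × O: no H
  Total hydrogens = 16.
Molecular formula: C12H16O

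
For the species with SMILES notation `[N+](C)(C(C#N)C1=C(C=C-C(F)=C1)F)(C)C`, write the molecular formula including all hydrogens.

Heavy atoms from the SMILES: 11 C, 2 F, 2 N.
Implicit hydrogens by atom environment:
  3 × C: 3 H each → 9
  3 × C (aromatic): 1 H each → 3
  3 × C (aromatic): no H
  2 × F: no H
  1 × C: 1 H
  1 × C: no H
  1 × N: no H
  1 × N (charge +1): no H
  Total hydrogens = 13.
Net charge +1.
Molecular formula: C11H13F2N2+

C11H13F2N2+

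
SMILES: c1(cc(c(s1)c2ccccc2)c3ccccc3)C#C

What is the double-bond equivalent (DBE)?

Molecular formula from the SMILES: C18H12S.
DoU = (2C + 2 + N − H − X)/2 = (2·18 + 2 + 0 − 12 − 0)/2 = 26/2 = 13.
(Structurally: 3 ring(s) + 10 π bond(s) = 13.)

13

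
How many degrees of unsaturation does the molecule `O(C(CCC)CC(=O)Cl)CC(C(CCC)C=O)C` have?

Molecular formula from the SMILES: C14H25ClO3.
DoU = (2C + 2 + N − H − X)/2 = (2·14 + 2 + 0 − 25 − 1)/2 = 4/2 = 2.
(Structurally: 0 ring(s) + 2 π bond(s) = 2.)

2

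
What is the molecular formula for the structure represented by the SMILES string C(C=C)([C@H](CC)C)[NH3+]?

C7H16N+

Heavy atoms from the SMILES: 7 C, 1 N.
Implicit hydrogens by atom environment:
  3 × C: 1 H each → 3
  2 × C: 3 H each → 6
  2 × C: 2 H each → 4
  1 × N (charge +1): 3 H
  Total hydrogens = 16.
Net charge +1.
Molecular formula: C7H16N+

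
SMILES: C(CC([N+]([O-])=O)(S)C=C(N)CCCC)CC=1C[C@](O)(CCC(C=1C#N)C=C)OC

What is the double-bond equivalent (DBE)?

Molecular formula from the SMILES: C21H33N3O4S.
DoU = (2C + 2 + N − H − X)/2 = (2·21 + 2 + 3 − 33 − 0)/2 = 14/2 = 7.
(Structurally: 1 ring(s) + 6 π bond(s) = 7.)

7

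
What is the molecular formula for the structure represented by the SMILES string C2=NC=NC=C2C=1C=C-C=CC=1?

C10H8N2

Heavy atoms from the SMILES: 10 C, 2 N.
Implicit hydrogens by atom environment:
  8 × C (aromatic): 1 H each → 8
  2 × C (aromatic): no H
  2 × N (aromatic): no H
  Total hydrogens = 8.
Molecular formula: C10H8N2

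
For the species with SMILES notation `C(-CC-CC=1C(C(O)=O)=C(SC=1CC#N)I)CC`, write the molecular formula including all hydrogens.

C13H16INO2S

Heavy atoms from the SMILES: 13 C, 1 I, 1 N, 2 O, 1 S.
Implicit hydrogens by atom environment:
  6 × C: 2 H each → 12
  4 × C (aromatic): no H
  2 × C: no H
  1 × C: 3 H
  1 × I: no H
  1 × N: no H
  1 × O: 1 H
  1 × O: no H
  1 × S (aromatic): no H
  Total hydrogens = 16.
Molecular formula: C13H16INO2S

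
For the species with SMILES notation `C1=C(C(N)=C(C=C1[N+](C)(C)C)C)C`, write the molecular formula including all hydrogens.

Heavy atoms from the SMILES: 11 C, 2 N.
Implicit hydrogens by atom environment:
  5 × C: 3 H each → 15
  4 × C (aromatic): no H
  2 × C (aromatic): 1 H each → 2
  1 × N: 2 H
  1 × N (charge +1): no H
  Total hydrogens = 19.
Net charge +1.
Molecular formula: C11H19N2+

C11H19N2+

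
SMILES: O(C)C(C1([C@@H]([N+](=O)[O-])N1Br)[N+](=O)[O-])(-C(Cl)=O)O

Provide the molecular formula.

Heavy atoms from the SMILES: 1 Br, 5 C, 1 Cl, 3 N, 7 O.
Implicit hydrogens by atom environment:
  4 × O: no H
  3 × C: no H
  2 × N (charge +1): no H
  2 × O (charge -1): no H
  1 × Br: no H
  1 × C: 3 H
  1 × C: 1 H
  1 × Cl: no H
  1 × N: no H
  1 × O: 1 H
  Total hydrogens = 5.
Molecular formula: C5H5BrClN3O7

C5H5BrClN3O7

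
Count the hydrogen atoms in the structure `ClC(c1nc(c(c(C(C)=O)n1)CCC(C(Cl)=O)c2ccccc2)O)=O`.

Hydrogens are implicit in SMILES; fill each atom to its normal valence:
  5 × C (aromatic): 1 H each → 5
  5 × C (aromatic): no H
  3 × C: no H
  3 × O: no H
  2 × C: 2 H each → 4
  2 × Cl: no H
  2 × N (aromatic): no H
  1 × C: 3 H
  1 × C: 1 H
  1 × O: 1 H
  Total hydrogens = 14.

14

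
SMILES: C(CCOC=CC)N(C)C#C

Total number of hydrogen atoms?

15

Hydrogens are implicit in SMILES; fill each atom to its normal valence:
  3 × C: 2 H each → 6
  3 × C: 1 H each → 3
  2 × C: 3 H each → 6
  1 × C: no H
  1 × N: no H
  1 × O: no H
  Total hydrogens = 15.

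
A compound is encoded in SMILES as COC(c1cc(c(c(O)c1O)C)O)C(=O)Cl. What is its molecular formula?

Heavy atoms from the SMILES: 10 C, 1 Cl, 5 O.
Implicit hydrogens by atom environment:
  5 × C (aromatic): no H
  3 × O: 1 H each → 3
  2 × C: 3 H each → 6
  2 × O: no H
  1 × C (aromatic): 1 H
  1 × C: 1 H
  1 × C: no H
  1 × Cl: no H
  Total hydrogens = 11.
Molecular formula: C10H11ClO5

C10H11ClO5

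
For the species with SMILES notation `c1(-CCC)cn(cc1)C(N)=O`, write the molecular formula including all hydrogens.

Heavy atoms from the SMILES: 8 C, 2 N, 1 O.
Implicit hydrogens by atom environment:
  3 × C (aromatic): 1 H each → 3
  2 × C: 2 H each → 4
  1 × C: 3 H
  1 × C (aromatic): no H
  1 × C: no H
  1 × N: 2 H
  1 × N (aromatic): no H
  1 × O: no H
  Total hydrogens = 12.
Molecular formula: C8H12N2O

C8H12N2O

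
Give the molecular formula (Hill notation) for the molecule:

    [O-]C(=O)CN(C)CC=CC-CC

C9H16NO2-

Heavy atoms from the SMILES: 9 C, 1 N, 2 O.
Implicit hydrogens by atom environment:
  4 × C: 2 H each → 8
  2 × C: 3 H each → 6
  2 × C: 1 H each → 2
  1 × C: no H
  1 × N: no H
  1 × O: no H
  1 × O (charge -1): no H
  Total hydrogens = 16.
Net charge -1.
Molecular formula: C9H16NO2-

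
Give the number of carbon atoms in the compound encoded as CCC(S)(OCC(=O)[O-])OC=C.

7

The symbol for carbon appears 7 times in the SMILES.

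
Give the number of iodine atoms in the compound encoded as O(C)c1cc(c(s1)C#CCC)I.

The symbol for iodine appears 1 time in the SMILES.

1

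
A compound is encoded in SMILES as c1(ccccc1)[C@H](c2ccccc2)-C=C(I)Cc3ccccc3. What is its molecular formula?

Heavy atoms from the SMILES: 22 C, 1 I.
Implicit hydrogens by atom environment:
  15 × C (aromatic): 1 H each → 15
  3 × C (aromatic): no H
  2 × C: 1 H each → 2
  1 × C: 2 H
  1 × C: no H
  1 × I: no H
  Total hydrogens = 19.
Molecular formula: C22H19I

C22H19I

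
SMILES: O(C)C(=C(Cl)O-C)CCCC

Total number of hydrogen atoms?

15

Hydrogens are implicit in SMILES; fill each atom to its normal valence:
  3 × C: 3 H each → 9
  3 × C: 2 H each → 6
  2 × C: no H
  2 × O: no H
  1 × Cl: no H
  Total hydrogens = 15.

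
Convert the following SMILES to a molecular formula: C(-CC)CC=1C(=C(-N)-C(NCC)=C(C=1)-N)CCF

Heavy atoms from the SMILES: 14 C, 1 F, 3 N.
Implicit hydrogens by atom environment:
  6 × C: 2 H each → 12
  5 × C (aromatic): no H
  2 × C: 3 H each → 6
  2 × N: 2 H each → 4
  1 × C (aromatic): 1 H
  1 × F: no H
  1 × N: 1 H
  Total hydrogens = 24.
Molecular formula: C14H24FN3

C14H24FN3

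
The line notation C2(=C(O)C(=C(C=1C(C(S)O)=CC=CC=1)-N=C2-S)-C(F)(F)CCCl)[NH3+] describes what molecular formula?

Heavy atoms from the SMILES: 15 C, 1 Cl, 2 F, 2 N, 2 O, 2 S.
Implicit hydrogens by atom environment:
  7 × C (aromatic): no H
  4 × C (aromatic): 1 H each → 4
  2 × C: 2 H each → 4
  2 × F: no H
  2 × O: 1 H each → 2
  2 × S: 1 H each → 2
  1 × C: 1 H
  1 × C: no H
  1 × Cl: no H
  1 × N (charge +1): 3 H
  1 × N (aromatic): no H
  Total hydrogens = 16.
Net charge +1.
Molecular formula: C15H16ClF2N2O2S2+

C15H16ClF2N2O2S2+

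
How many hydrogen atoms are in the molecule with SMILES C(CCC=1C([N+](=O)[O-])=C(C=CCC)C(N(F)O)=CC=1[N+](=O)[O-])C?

Hydrogens are implicit in SMILES; fill each atom to its normal valence:
  5 × C (aromatic): no H
  4 × C: 2 H each → 8
  2 × C: 3 H each → 6
  2 × C: 1 H each → 2
  2 × N (charge +1): no H
  2 × O: no H
  2 × O (charge -1): no H
  1 × C (aromatic): 1 H
  1 × F: no H
  1 × N: no H
  1 × O: 1 H
  Total hydrogens = 18.

18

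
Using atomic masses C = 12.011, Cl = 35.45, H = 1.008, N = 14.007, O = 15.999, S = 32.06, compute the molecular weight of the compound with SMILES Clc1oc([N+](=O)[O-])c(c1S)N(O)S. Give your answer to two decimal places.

242.65

Molecular formula: C4H3ClN2O4S2.
M = 4×12.011 + 1×35.45 + 3×1.008 + 2×14.007 + 4×15.999 + 2×32.06 = 242.65 g/mol.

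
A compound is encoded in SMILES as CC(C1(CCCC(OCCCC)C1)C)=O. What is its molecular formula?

C13H24O2

Heavy atoms from the SMILES: 13 C, 2 O.
Implicit hydrogens by atom environment:
  7 × C: 2 H each → 14
  3 × C: 3 H each → 9
  2 × C: no H
  2 × O: no H
  1 × C: 1 H
  Total hydrogens = 24.
Molecular formula: C13H24O2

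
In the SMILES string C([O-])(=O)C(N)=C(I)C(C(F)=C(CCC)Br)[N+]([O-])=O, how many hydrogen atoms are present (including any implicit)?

10

Hydrogens are implicit in SMILES; fill each atom to its normal valence:
  5 × C: no H
  2 × C: 2 H each → 4
  2 × O: no H
  2 × O (charge -1): no H
  1 × Br: no H
  1 × C: 3 H
  1 × C: 1 H
  1 × F: no H
  1 × I: no H
  1 × N: 2 H
  1 × N (charge +1): no H
  Total hydrogens = 10.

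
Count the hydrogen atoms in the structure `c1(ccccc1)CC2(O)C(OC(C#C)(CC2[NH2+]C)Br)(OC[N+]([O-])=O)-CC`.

24

Hydrogens are implicit in SMILES; fill each atom to its normal valence:
  5 × C (aromatic): 1 H each → 5
  4 × C: 2 H each → 8
  4 × C: no H
  3 × O: no H
  2 × C: 3 H each → 6
  2 × C: 1 H each → 2
  1 × Br: no H
  1 × C (aromatic): no H
  1 × N (charge +1): 2 H
  1 × N (charge +1): no H
  1 × O: 1 H
  1 × O (charge -1): no H
  Total hydrogens = 24.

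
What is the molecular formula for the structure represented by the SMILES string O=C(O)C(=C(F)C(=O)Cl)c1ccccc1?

C10H6ClFO3

Heavy atoms from the SMILES: 10 C, 1 Cl, 1 F, 3 O.
Implicit hydrogens by atom environment:
  5 × C (aromatic): 1 H each → 5
  4 × C: no H
  2 × O: no H
  1 × C (aromatic): no H
  1 × Cl: no H
  1 × F: no H
  1 × O: 1 H
  Total hydrogens = 6.
Molecular formula: C10H6ClFO3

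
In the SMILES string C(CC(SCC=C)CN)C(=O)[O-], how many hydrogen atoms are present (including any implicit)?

Hydrogens are implicit in SMILES; fill each atom to its normal valence:
  5 × C: 2 H each → 10
  2 × C: 1 H each → 2
  1 × C: no H
  1 × N: 2 H
  1 × O: no H
  1 × O (charge -1): no H
  1 × S: no H
  Total hydrogens = 14.

14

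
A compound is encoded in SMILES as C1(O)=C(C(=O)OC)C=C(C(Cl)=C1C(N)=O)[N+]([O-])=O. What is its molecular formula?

C9H7ClN2O6

Heavy atoms from the SMILES: 9 C, 1 Cl, 2 N, 6 O.
Implicit hydrogens by atom environment:
  5 × C (aromatic): no H
  4 × O: no H
  2 × C: no H
  1 × C: 3 H
  1 × C (aromatic): 1 H
  1 × Cl: no H
  1 × N: 2 H
  1 × N (charge +1): no H
  1 × O: 1 H
  1 × O (charge -1): no H
  Total hydrogens = 7.
Molecular formula: C9H7ClN2O6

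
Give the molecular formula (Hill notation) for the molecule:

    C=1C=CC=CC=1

Heavy atoms from the SMILES: 6 C.
Implicit hydrogens by atom environment:
  6 × C (aromatic): 1 H each → 6
  Total hydrogens = 6.
Molecular formula: C6H6

C6H6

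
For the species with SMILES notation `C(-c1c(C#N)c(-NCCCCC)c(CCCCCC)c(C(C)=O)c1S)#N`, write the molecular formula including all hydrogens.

C21H29N3OS

Heavy atoms from the SMILES: 21 C, 3 N, 1 O, 1 S.
Implicit hydrogens by atom environment:
  9 × C: 2 H each → 18
  6 × C (aromatic): no H
  3 × C: 3 H each → 9
  3 × C: no H
  2 × N: no H
  1 × N: 1 H
  1 × O: no H
  1 × S: 1 H
  Total hydrogens = 29.
Molecular formula: C21H29N3OS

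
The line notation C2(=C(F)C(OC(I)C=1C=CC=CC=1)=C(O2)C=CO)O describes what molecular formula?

Heavy atoms from the SMILES: 13 C, 1 F, 1 I, 4 O.
Implicit hydrogens by atom environment:
  5 × C (aromatic): 1 H each → 5
  5 × C (aromatic): no H
  3 × C: 1 H each → 3
  2 × O: 1 H each → 2
  1 × F: no H
  1 × I: no H
  1 × O (aromatic): no H
  1 × O: no H
  Total hydrogens = 10.
Molecular formula: C13H10FIO4

C13H10FIO4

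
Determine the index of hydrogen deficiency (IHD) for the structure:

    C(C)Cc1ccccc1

Molecular formula from the SMILES: C9H12.
DoU = (2C + 2 + N − H − X)/2 = (2·9 + 2 + 0 − 12 − 0)/2 = 8/2 = 4.
(Structurally: 1 ring(s) + 3 π bond(s) = 4.)

4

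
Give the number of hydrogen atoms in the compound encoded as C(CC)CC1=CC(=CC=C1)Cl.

13

Hydrogens are implicit in SMILES; fill each atom to its normal valence:
  4 × C (aromatic): 1 H each → 4
  3 × C: 2 H each → 6
  2 × C (aromatic): no H
  1 × C: 3 H
  1 × Cl: no H
  Total hydrogens = 13.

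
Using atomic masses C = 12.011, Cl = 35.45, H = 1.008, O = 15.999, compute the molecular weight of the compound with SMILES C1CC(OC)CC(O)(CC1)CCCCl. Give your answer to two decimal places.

Molecular formula: C11H21ClO2.
M = 11×12.011 + 1×35.45 + 21×1.008 + 2×15.999 = 220.74 g/mol.

220.74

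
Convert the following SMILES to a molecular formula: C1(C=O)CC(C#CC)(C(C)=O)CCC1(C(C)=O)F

C14H17FO3

Heavy atoms from the SMILES: 14 C, 1 F, 3 O.
Implicit hydrogens by atom environment:
  6 × C: no H
  3 × C: 3 H each → 9
  3 × C: 2 H each → 6
  3 × O: no H
  2 × C: 1 H each → 2
  1 × F: no H
  Total hydrogens = 17.
Molecular formula: C14H17FO3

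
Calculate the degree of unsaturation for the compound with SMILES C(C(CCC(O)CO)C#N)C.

Molecular formula from the SMILES: C8H15NO2.
DoU = (2C + 2 + N − H − X)/2 = (2·8 + 2 + 1 − 15 − 0)/2 = 4/2 = 2.
(Structurally: 0 ring(s) + 2 π bond(s) = 2.)

2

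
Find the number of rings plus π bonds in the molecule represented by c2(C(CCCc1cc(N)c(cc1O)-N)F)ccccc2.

8

Molecular formula from the SMILES: C16H19FN2O.
DoU = (2C + 2 + N − H − X)/2 = (2·16 + 2 + 2 − 19 − 1)/2 = 16/2 = 8.
(Structurally: 2 ring(s) + 6 π bond(s) = 8.)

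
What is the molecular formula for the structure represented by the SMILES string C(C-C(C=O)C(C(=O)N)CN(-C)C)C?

Heavy atoms from the SMILES: 10 C, 2 N, 2 O.
Implicit hydrogens by atom environment:
  3 × C: 3 H each → 9
  3 × C: 2 H each → 6
  3 × C: 1 H each → 3
  2 × O: no H
  1 × C: no H
  1 × N: 2 H
  1 × N: no H
  Total hydrogens = 20.
Molecular formula: C10H20N2O2

C10H20N2O2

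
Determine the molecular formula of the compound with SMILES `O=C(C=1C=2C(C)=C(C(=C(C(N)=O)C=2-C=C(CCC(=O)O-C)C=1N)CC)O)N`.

Heavy atoms from the SMILES: 19 C, 3 N, 5 O.
Implicit hydrogens by atom environment:
  9 × C (aromatic): no H
  4 × O: no H
  3 × C: 3 H each → 9
  3 × C: 2 H each → 6
  3 × C: no H
  3 × N: 2 H each → 6
  1 × C (aromatic): 1 H
  1 × O: 1 H
  Total hydrogens = 23.
Molecular formula: C19H23N3O5

C19H23N3O5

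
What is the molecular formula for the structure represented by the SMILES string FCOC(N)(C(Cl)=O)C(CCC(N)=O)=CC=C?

C10H14ClFN2O3

Heavy atoms from the SMILES: 10 C, 1 Cl, 1 F, 2 N, 3 O.
Implicit hydrogens by atom environment:
  4 × C: 2 H each → 8
  4 × C: no H
  3 × O: no H
  2 × C: 1 H each → 2
  2 × N: 2 H each → 4
  1 × Cl: no H
  1 × F: no H
  Total hydrogens = 14.
Molecular formula: C10H14ClFN2O3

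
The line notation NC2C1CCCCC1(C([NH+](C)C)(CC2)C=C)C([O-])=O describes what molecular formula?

C15H26N2O2

Heavy atoms from the SMILES: 15 C, 2 N, 2 O.
Implicit hydrogens by atom environment:
  7 × C: 2 H each → 14
  3 × C: 1 H each → 3
  3 × C: no H
  2 × C: 3 H each → 6
  1 × N: 2 H
  1 × N (charge +1): 1 H
  1 × O: no H
  1 × O (charge -1): no H
  Total hydrogens = 26.
Molecular formula: C15H26N2O2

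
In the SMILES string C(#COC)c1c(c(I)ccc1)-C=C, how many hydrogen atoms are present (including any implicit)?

9

Hydrogens are implicit in SMILES; fill each atom to its normal valence:
  3 × C (aromatic): 1 H each → 3
  3 × C (aromatic): no H
  2 × C: no H
  1 × C: 3 H
  1 × C: 2 H
  1 × C: 1 H
  1 × I: no H
  1 × O: no H
  Total hydrogens = 9.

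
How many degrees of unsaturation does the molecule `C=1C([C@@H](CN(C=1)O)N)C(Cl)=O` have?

Molecular formula from the SMILES: C6H9ClN2O2.
DoU = (2C + 2 + N − H − X)/2 = (2·6 + 2 + 2 − 9 − 1)/2 = 6/2 = 3.
(Structurally: 1 ring(s) + 2 π bond(s) = 3.)

3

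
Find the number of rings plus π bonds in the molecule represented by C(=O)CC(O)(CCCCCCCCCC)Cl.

Molecular formula from the SMILES: C13H25ClO2.
DoU = (2C + 2 + N − H − X)/2 = (2·13 + 2 + 0 − 25 − 1)/2 = 2/2 = 1.
(Structurally: 0 ring(s) + 1 π bond(s) = 1.)

1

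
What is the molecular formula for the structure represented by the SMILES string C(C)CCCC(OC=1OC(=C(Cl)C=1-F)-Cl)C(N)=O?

Heavy atoms from the SMILES: 11 C, 2 Cl, 1 F, 1 N, 3 O.
Implicit hydrogens by atom environment:
  4 × C: 2 H each → 8
  4 × C (aromatic): no H
  2 × Cl: no H
  2 × O: no H
  1 × C: 3 H
  1 × C: 1 H
  1 × C: no H
  1 × F: no H
  1 × N: 2 H
  1 × O (aromatic): no H
  Total hydrogens = 14.
Molecular formula: C11H14Cl2FNO3

C11H14Cl2FNO3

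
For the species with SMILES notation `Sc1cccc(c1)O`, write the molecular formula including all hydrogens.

Heavy atoms from the SMILES: 6 C, 1 O, 1 S.
Implicit hydrogens by atom environment:
  4 × C (aromatic): 1 H each → 4
  2 × C (aromatic): no H
  1 × O: 1 H
  1 × S: 1 H
  Total hydrogens = 6.
Molecular formula: C6H6OS

C6H6OS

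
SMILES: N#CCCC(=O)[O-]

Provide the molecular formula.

Heavy atoms from the SMILES: 4 C, 1 N, 2 O.
Implicit hydrogens by atom environment:
  2 × C: 2 H each → 4
  2 × C: no H
  1 × N: no H
  1 × O: no H
  1 × O (charge -1): no H
  Total hydrogens = 4.
Net charge -1.
Molecular formula: C4H4NO2-

C4H4NO2-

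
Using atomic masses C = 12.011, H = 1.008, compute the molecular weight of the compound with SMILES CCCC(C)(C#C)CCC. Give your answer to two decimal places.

Molecular formula: C10H18.
M = 10×12.011 + 18×1.008 = 138.25 g/mol.

138.25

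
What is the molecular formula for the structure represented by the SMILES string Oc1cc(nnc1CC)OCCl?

C7H9ClN2O2

Heavy atoms from the SMILES: 7 C, 1 Cl, 2 N, 2 O.
Implicit hydrogens by atom environment:
  3 × C (aromatic): no H
  2 × C: 2 H each → 4
  2 × N (aromatic): no H
  1 × C: 3 H
  1 × C (aromatic): 1 H
  1 × Cl: no H
  1 × O: 1 H
  1 × O: no H
  Total hydrogens = 9.
Molecular formula: C7H9ClN2O2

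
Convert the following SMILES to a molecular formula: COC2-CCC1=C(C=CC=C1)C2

Heavy atoms from the SMILES: 11 C, 1 O.
Implicit hydrogens by atom environment:
  4 × C (aromatic): 1 H each → 4
  3 × C: 2 H each → 6
  2 × C (aromatic): no H
  1 × C: 3 H
  1 × C: 1 H
  1 × O: no H
  Total hydrogens = 14.
Molecular formula: C11H14O

C11H14O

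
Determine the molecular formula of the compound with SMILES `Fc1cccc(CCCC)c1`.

C10H13F

Heavy atoms from the SMILES: 10 C, 1 F.
Implicit hydrogens by atom environment:
  4 × C (aromatic): 1 H each → 4
  3 × C: 2 H each → 6
  2 × C (aromatic): no H
  1 × C: 3 H
  1 × F: no H
  Total hydrogens = 13.
Molecular formula: C10H13F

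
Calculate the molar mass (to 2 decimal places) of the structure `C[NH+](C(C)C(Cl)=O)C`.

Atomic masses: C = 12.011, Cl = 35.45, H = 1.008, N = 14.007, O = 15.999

Molecular formula: C5H11ClNO+.
M = 5×12.011 + 1×35.45 + 11×1.008 + 1×14.007 + 1×15.999 = 136.60 g/mol.

136.60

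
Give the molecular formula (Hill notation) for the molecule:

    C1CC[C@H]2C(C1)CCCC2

C10H18

Heavy atoms from the SMILES: 10 C.
Implicit hydrogens by atom environment:
  8 × C: 2 H each → 16
  2 × C: 1 H each → 2
  Total hydrogens = 18.
Molecular formula: C10H18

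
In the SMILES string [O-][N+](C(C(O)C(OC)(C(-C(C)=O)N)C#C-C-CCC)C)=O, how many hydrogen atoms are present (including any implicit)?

Hydrogens are implicit in SMILES; fill each atom to its normal valence:
  4 × C: 3 H each → 12
  4 × C: no H
  3 × C: 2 H each → 6
  3 × C: 1 H each → 3
  3 × O: no H
  1 × N: 2 H
  1 × N (charge +1): no H
  1 × O: 1 H
  1 × O (charge -1): no H
  Total hydrogens = 24.

24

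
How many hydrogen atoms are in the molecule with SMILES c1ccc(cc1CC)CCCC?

18

Hydrogens are implicit in SMILES; fill each atom to its normal valence:
  4 × C: 2 H each → 8
  4 × C (aromatic): 1 H each → 4
  2 × C: 3 H each → 6
  2 × C (aromatic): no H
  Total hydrogens = 18.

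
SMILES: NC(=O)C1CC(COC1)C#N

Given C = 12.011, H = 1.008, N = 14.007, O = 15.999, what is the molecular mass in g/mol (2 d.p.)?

154.17

Molecular formula: C7H10N2O2.
M = 7×12.011 + 10×1.008 + 2×14.007 + 2×15.999 = 154.17 g/mol.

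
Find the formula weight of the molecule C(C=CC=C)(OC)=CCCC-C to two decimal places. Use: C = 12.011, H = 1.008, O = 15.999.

166.26

Molecular formula: C11H18O.
M = 11×12.011 + 18×1.008 + 1×15.999 = 166.26 g/mol.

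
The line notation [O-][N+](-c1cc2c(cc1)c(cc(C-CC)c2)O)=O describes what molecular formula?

Heavy atoms from the SMILES: 13 C, 1 N, 3 O.
Implicit hydrogens by atom environment:
  5 × C (aromatic): 1 H each → 5
  5 × C (aromatic): no H
  2 × C: 2 H each → 4
  1 × C: 3 H
  1 × N (charge +1): no H
  1 × O: 1 H
  1 × O: no H
  1 × O (charge -1): no H
  Total hydrogens = 13.
Molecular formula: C13H13NO3

C13H13NO3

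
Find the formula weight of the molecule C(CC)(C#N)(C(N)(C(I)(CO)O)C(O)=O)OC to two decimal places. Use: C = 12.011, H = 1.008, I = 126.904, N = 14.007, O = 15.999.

Molecular formula: C9H15IN2O5.
M = 9×12.011 + 15×1.008 + 1×126.904 + 2×14.007 + 5×15.999 = 358.13 g/mol.

358.13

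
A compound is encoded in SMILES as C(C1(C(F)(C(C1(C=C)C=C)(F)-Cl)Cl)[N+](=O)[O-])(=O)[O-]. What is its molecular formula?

Heavy atoms from the SMILES: 9 C, 2 Cl, 2 F, 1 N, 4 O.
Implicit hydrogens by atom environment:
  5 × C: no H
  2 × C: 2 H each → 4
  2 × C: 1 H each → 2
  2 × Cl: no H
  2 × F: no H
  2 × O: no H
  2 × O (charge -1): no H
  1 × N (charge +1): no H
  Total hydrogens = 6.
Net charge -1.
Molecular formula: C9H6Cl2F2NO4-

C9H6Cl2F2NO4-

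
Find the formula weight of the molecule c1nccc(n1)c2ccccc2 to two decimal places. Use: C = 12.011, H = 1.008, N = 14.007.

Molecular formula: C10H8N2.
M = 10×12.011 + 8×1.008 + 2×14.007 = 156.19 g/mol.

156.19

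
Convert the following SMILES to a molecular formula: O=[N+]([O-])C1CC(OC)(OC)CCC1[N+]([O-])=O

C8H14N2O6

Heavy atoms from the SMILES: 8 C, 2 N, 6 O.
Implicit hydrogens by atom environment:
  4 × O: no H
  3 × C: 2 H each → 6
  2 × C: 3 H each → 6
  2 × C: 1 H each → 2
  2 × N (charge +1): no H
  2 × O (charge -1): no H
  1 × C: no H
  Total hydrogens = 14.
Molecular formula: C8H14N2O6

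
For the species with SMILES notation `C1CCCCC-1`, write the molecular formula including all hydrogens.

C6H12

Heavy atoms from the SMILES: 6 C.
Implicit hydrogens by atom environment:
  6 × C: 2 H each → 12
  Total hydrogens = 12.
Molecular formula: C6H12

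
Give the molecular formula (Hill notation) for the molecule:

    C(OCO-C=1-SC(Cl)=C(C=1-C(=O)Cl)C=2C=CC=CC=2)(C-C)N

Heavy atoms from the SMILES: 15 C, 2 Cl, 1 N, 3 O, 1 S.
Implicit hydrogens by atom environment:
  5 × C (aromatic): 1 H each → 5
  5 × C (aromatic): no H
  3 × O: no H
  2 × C: 2 H each → 4
  2 × Cl: no H
  1 × C: 3 H
  1 × C: 1 H
  1 × C: no H
  1 × N: 2 H
  1 × S (aromatic): no H
  Total hydrogens = 15.
Molecular formula: C15H15Cl2NO3S

C15H15Cl2NO3S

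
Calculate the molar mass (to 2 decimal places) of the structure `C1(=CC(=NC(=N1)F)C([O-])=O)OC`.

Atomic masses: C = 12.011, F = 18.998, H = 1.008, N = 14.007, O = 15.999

Molecular formula: C6H4FN2O3-.
M = 6×12.011 + 1×18.998 + 4×1.008 + 2×14.007 + 3×15.999 = 171.11 g/mol.

171.11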